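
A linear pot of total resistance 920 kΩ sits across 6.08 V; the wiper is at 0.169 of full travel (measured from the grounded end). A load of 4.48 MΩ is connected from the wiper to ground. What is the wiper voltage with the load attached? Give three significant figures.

V ≈ 0.999 V

The wiper splits the pot into (1−α)R = 764.5 kΩ above and αR = 155.5 kΩ below.
Lower section ‖ load = 150.3 kΩ.
V_wiper = 6.08 × 150.3/(764.5 + 150.3) = 0.999 V.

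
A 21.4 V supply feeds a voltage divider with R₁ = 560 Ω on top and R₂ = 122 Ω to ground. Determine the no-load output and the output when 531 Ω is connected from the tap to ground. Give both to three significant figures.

Open-circuit: V = 21.4 × 122/(560 + 122) = 3.83 V.
With the load, R₂ becomes R₂‖R_L = 99.21 Ω, so V = 21.4 × 99.21/659.2 = 3.22 V.

Unloaded: 3.83 V; loaded: 3.22 V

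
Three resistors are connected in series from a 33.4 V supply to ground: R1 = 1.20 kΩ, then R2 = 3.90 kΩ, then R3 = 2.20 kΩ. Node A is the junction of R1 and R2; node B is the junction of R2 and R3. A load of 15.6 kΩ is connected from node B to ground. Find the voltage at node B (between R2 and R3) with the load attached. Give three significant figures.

V ≈ 9.16 V

At node B, R3 is in parallel with the load: R3‖R_L = 1.928 kΩ.
Below node A the resistance is R2 + (R3‖R_L) = 5.828 kΩ, so V_A = 33.4 × 5.828/7.028 = 27.70 V.
Then V_B = V_A × (R3‖R_L)/(R2 + R3‖R_L) = 27.70 × 1.928/5.828 = 9.16 V.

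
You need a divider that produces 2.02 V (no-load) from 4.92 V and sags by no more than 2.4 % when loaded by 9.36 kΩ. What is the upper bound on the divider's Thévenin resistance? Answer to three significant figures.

R_th ≤ 230 Ω

Loading drop = R_th/(R_th + R_L) ≤ 0.0240, so R_th ≤ R_L · ε/(1−ε) = 9.36 kΩ × 0.0240/0.9760 = 230 Ω.
(Any R1, R2 with R2/(R1+R2) = 0.411 and R1‖R2 ≤ 230 Ω will meet the spec.)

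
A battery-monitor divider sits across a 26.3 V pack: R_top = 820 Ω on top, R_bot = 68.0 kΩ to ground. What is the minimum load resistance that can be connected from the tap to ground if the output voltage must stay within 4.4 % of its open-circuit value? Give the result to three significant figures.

Output resistance R_th = R_top‖R_bot = (820 × 68000)/68820 = 810.2 Ω.
The fractional drop is R_th/(R_th + R_L); requiring this ≤ 0.0440 gives R_L ≥ R_th(1/0.0440 − 1) = 810.2 × 21.73 = 17.6 kΩ.

R_L(min) ≈ 17.6 kΩ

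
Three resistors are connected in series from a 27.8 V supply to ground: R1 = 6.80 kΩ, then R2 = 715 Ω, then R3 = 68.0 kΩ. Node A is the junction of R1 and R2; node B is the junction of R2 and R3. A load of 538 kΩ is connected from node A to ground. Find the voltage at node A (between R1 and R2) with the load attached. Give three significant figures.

Below node A the series string R2+R3 = 68720 Ω sits in parallel with the 538000 Ω load: 60930 Ω.
V_A = 27.8 × 60930/(6800 + 60930) = 25.0 V.

V ≈ 25.0 V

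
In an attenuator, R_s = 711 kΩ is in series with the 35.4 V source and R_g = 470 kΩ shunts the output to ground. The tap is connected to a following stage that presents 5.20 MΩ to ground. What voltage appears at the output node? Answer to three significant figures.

The load sits in parallel with R_g: R_g‖R_L = (470 × 5200) / (470 + 5200) = 431.0 kΩ.
V_out = 35.4 × 431.0 / (711 + 431.0) = 35.4 × 431.0/1142 = 13.4 V.

V_out ≈ 13.4 V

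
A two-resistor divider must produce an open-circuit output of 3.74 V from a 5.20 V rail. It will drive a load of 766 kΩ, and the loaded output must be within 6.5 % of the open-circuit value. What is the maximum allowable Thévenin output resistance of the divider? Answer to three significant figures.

R_th ≤ 53.3 kΩ

Loading drop = R_th/(R_th + R_L) ≤ 0.0650, so R_th ≤ R_L · ε/(1−ε) = 766 kΩ × 0.0650/0.9350 = 53.3 kΩ.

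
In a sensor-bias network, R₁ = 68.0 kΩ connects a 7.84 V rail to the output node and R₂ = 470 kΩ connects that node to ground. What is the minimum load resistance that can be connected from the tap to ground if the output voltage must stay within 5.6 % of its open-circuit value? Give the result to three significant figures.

R_L(min) ≈ 1.00 MΩ

Output resistance R_th = R₁‖R₂ = (68.0 × 470)/538.0 = 59.41 kΩ.
The fractional drop is R_th/(R_th + R_L); requiring this ≤ 0.0560 gives R_L ≥ R_th(1/0.0560 − 1) = 59.41 × 16.86 = 1.00 MΩ.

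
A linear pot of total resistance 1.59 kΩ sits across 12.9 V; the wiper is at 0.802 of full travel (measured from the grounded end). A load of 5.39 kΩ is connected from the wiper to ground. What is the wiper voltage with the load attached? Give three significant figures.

The wiper splits the pot into (1−α)R = 314.8 Ω above and αR = 1275 Ω below.
Lower section ‖ load = 1031 Ω.
V_wiper = 12.9 × 1031/(314.8 + 1031) = 9.88 V.

V ≈ 9.88 V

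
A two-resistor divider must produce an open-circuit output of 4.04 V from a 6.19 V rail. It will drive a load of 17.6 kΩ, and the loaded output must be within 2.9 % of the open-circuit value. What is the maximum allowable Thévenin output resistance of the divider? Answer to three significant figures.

Loading drop = R_th/(R_th + R_L) ≤ 0.0290, so R_th ≤ R_L · ε/(1−ε) = 17.6 kΩ × 0.0290/0.9710 = 526 Ω.
(Any R1, R2 with R2/(R1+R2) = 0.653 and R1‖R2 ≤ 526 Ω will meet the spec.)

R_th ≤ 526 Ω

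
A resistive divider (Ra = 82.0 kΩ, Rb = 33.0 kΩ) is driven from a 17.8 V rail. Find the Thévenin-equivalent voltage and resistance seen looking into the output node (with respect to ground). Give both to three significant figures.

V_th = 5.11 V, R_th = 23.5 kΩ

V_th is the open-circuit tap voltage: 17.8 × 33.0/(82.0 + 33.0) = 5.11 V.
With the supply zeroed, Ra and Rb appear in parallel from the tap: R_th = Ra‖Rb = (82.0 × 33.0)/115.0 = 23.5 kΩ.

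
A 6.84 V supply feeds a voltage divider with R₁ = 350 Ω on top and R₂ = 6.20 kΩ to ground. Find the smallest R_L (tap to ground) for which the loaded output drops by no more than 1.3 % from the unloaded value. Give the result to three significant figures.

Output resistance R_th = R₁‖R₂ = (350 × 6200)/6550 = 331.3 Ω.
The fractional drop is R_th/(R_th + R_L); requiring this ≤ 0.0130 gives R_L ≥ R_th(1/0.0130 − 1) = 331.3 × 75.92 = 25.2 kΩ.

R_L(min) ≈ 25.2 kΩ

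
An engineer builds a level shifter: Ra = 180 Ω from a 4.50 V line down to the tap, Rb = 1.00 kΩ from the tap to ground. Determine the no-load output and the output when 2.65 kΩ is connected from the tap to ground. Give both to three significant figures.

Unloaded: 3.81 V; loaded: 3.61 V

Open-circuit: V = 4.50 × 1000/(180 + 1000) = 3.81 V.
With the load, Rb becomes Rb‖R_L = 726.0 Ω, so V = 4.50 × 726.0/906.0 = 3.61 V.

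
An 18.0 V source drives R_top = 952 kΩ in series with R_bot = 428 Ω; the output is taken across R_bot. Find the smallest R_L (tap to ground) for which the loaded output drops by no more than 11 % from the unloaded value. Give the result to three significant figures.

Output resistance R_th = R_top‖R_bot = (952000 × 428)/952400 = 427.8 Ω.
The fractional drop is R_th/(R_th + R_L); requiring this ≤ 0.110 gives R_L ≥ R_th(1/0.110 − 1) = 427.8 × 8.091 = 3.46 kΩ.

R_L(min) ≈ 3.46 kΩ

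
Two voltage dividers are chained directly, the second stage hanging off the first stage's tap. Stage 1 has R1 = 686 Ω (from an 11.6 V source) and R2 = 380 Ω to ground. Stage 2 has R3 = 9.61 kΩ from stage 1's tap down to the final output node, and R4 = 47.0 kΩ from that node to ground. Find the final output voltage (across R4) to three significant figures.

V_out ≈ 3.42 V

Stage 2 presents R3+R4 = 56610 Ω as a load on stage 1's tap.
Stage 1's lower leg becomes R2‖(R3+R4) = 377.5 Ω, so V_mid = 11.6 × 377.5/1063 = 4.117 V.
Stage 2 is itself unloaded: V_out = V_mid × R4/(R3+R4) = 4.117 × 47000/56610 = 3.42 V.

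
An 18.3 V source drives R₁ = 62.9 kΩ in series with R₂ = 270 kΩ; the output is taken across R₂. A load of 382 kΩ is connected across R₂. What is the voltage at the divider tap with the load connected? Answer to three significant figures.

V_out ≈ 13.1 V

The load sits in parallel with R₂: R₂‖R_L = (270 × 382) / (270 + 382) = 158.2 kΩ.
V_out = 18.3 × 158.2 / (62.9 + 158.2) = 18.3 × 158.2/221.1 = 13.1 V.
(Unloaded it would have been 14.8 V.)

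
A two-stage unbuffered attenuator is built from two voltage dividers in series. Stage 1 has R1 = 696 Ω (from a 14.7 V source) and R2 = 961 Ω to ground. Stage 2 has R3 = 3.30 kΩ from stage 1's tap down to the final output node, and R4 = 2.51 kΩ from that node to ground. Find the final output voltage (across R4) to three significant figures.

Stage 2 presents R3+R4 = 5810 Ω as a load on stage 1's tap.
Stage 1's lower leg becomes R2‖(R3+R4) = 824.6 Ω, so V_mid = 14.7 × 824.6/1521 = 7.972 V.
Stage 2 is itself unloaded: V_out = V_mid × R4/(R3+R4) = 7.972 × 2510/5810 = 3.44 V.

V_out ≈ 3.44 V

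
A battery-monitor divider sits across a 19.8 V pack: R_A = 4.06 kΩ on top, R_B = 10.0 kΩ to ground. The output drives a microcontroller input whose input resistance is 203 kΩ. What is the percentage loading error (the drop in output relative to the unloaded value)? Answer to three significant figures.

The divider's output (Thévenin) resistance is R_A‖R_B = 2.888 kΩ.
Fractional drop under load = R_th/(R_th + R_L) = 2.888 / (2.888 + 203) = 0.01403.
So the output falls by 1.40 %.

1.40 %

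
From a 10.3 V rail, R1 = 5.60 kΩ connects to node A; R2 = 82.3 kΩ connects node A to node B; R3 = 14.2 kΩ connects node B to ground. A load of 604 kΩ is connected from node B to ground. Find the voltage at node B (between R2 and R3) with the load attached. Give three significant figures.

V ≈ 1.40 V

At node B, R3 is in parallel with the load: R3‖R_L = 13.87 kΩ.
Below node A the resistance is R2 + (R3‖R_L) = 96.17 kΩ, so V_A = 10.3 × 96.17/101.8 = 9.733 V.
Then V_B = V_A × (R3‖R_L)/(R2 + R3‖R_L) = 9.733 × 13.87/96.17 = 1.40 V.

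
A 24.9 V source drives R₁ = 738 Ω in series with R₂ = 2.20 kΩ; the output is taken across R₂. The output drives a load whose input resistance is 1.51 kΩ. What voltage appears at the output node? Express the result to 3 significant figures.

The load sits in parallel with R₂: R₂‖R_L = (2200 × 1510) / (2200 + 1510) = 895.4 Ω.
V_out = 24.9 × 895.4 / (738 + 895.4) = 24.9 × 895.4/1633 = 13.6 V.

V_out ≈ 13.6 V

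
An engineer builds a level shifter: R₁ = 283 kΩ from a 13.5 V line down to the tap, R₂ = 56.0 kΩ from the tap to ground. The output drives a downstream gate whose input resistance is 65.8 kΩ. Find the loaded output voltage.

V_out ≈ 1.30 V

The load sits in parallel with R₂: R₂‖R_L = (56.0 × 65.8) / (56.0 + 65.8) = 30.25 kΩ.
V_out = 13.5 × 30.25 / (283 + 30.25) = 13.5 × 30.25/313.3 = 1.30 V.
(Unloaded it would have been 2.23 V.)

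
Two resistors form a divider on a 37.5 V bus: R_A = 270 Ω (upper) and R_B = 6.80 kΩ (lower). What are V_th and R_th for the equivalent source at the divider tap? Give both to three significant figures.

V_th = 36.1 V, R_th = 260 Ω

V_th is the open-circuit tap voltage: 37.5 × 6800/(270 + 6800) = 36.1 V.
With the supply zeroed, R_A and R_B appear in parallel from the tap: R_th = R_A‖R_B = (270 × 6800)/7070 = 260 Ω.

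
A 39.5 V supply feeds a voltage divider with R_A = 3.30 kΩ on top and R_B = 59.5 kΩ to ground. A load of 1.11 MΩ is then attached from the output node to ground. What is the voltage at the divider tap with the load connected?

The load sits in parallel with R_B: R_B‖R_L = (59.5 × 1110) / (59.5 + 1110) = 56.47 kΩ.
V_out = 39.5 × 56.47 / (3.30 + 56.47) = 39.5 × 56.47/59.77 = 37.3 V.

V_out ≈ 37.3 V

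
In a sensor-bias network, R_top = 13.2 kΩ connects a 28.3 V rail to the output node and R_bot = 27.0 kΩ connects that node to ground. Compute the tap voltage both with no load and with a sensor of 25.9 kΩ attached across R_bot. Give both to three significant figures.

Open-circuit: V = 28.3 × 27.0/(13.2 + 27.0) = 19.0 V.
With the load, R_bot becomes R_bot‖R_L = 13.22 kΩ, so V = 28.3 × 13.22/26.42 = 14.2 V.

Unloaded: 19.0 V; loaded: 14.2 V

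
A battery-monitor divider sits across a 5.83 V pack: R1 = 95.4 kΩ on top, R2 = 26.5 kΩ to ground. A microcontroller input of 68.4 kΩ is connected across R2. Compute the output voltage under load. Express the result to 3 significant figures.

V_out ≈ 0.973 V

The load sits in parallel with R2: R2‖R_L = (26.5 × 68.4) / (26.5 + 68.4) = 19.10 kΩ.
V_out = 5.83 × 19.10 / (95.4 + 19.10) = 5.83 × 19.10/114.5 = 0.973 V.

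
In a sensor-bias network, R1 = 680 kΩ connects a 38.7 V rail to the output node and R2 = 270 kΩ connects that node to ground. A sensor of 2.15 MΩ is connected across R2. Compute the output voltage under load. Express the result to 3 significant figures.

V_out ≈ 10.1 V

The load sits in parallel with R2: R2‖R_L = (270 × 2150) / (270 + 2150) = 239.9 kΩ.
V_out = 38.7 × 239.9 / (680 + 239.9) = 38.7 × 239.9/919.9 = 10.1 V.
(Unloaded it would have been 11.0 V.)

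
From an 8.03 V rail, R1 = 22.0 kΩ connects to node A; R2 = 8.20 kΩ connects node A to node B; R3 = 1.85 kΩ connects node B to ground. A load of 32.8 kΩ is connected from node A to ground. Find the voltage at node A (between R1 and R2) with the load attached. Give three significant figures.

V ≈ 2.08 V

Below node A the series string R2+R3 = 10.05 kΩ sits in parallel with the 32.8 kΩ load: 7.693 kΩ.
V_A = 8.03 × 7.693/(22.0 + 7.693) = 2.08 V.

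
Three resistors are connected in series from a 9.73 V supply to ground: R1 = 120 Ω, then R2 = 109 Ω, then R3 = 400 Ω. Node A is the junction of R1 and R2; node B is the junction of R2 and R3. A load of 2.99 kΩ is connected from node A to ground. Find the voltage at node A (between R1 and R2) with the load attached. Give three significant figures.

Below node A the series string R2+R3 = 509.0 Ω sits in parallel with the 2990 Ω load: 435.0 Ω.
V_A = 9.73 × 435.0/(120 + 435.0) = 7.63 V.

V ≈ 7.63 V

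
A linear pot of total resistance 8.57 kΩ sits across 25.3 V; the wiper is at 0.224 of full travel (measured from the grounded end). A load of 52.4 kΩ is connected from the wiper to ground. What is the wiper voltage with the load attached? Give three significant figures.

V ≈ 5.51 V

The wiper splits the pot into (1−α)R = 6.650 kΩ above and αR = 1.920 kΩ below.
Lower section ‖ load = 1.852 kΩ.
V_wiper = 25.3 × 1.852/(6.650 + 1.852) = 5.51 V.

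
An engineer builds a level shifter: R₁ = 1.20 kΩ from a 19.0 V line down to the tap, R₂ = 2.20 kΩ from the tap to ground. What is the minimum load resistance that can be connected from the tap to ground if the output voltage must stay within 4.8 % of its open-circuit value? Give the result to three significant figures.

R_L(min) ≈ 15.4 kΩ

Output resistance R_th = R₁‖R₂ = (1200 × 2200)/3400 = 776.5 Ω.
The fractional drop is R_th/(R_th + R_L); requiring this ≤ 0.0480 gives R_L ≥ R_th(1/0.0480 − 1) = 776.5 × 19.83 = 15.4 kΩ.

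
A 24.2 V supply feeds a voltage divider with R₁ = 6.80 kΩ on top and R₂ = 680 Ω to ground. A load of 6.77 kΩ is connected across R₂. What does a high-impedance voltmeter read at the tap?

V_out ≈ 2.02 V

The load sits in parallel with R₂: R₂‖R_L = (680 × 6770) / (680 + 6770) = 617.9 Ω.
V_out = 24.2 × 617.9 / (6800 + 617.9) = 24.2 × 617.9/7418 = 2.02 V.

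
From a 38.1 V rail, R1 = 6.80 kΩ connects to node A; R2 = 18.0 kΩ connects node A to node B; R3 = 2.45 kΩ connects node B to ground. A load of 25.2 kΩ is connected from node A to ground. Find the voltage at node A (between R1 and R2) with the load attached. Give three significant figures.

V ≈ 23.8 V

Below node A the series string R2+R3 = 20.45 kΩ sits in parallel with the 25.2 kΩ load: 11.29 kΩ.
V_A = 38.1 × 11.29/(6.80 + 11.29) = 23.8 V.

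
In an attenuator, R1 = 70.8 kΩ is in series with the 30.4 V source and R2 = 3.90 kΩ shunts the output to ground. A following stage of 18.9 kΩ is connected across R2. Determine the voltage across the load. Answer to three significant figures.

The load sits in parallel with R2: R2‖R_L = (3.90 × 18.9) / (3.90 + 18.9) = 3.233 kΩ.
V_out = 30.4 × 3.233 / (70.8 + 3.233) = 30.4 × 3.233/74.03 = 1.33 V.
(Unloaded it would have been 1.59 V.)

V_out ≈ 1.33 V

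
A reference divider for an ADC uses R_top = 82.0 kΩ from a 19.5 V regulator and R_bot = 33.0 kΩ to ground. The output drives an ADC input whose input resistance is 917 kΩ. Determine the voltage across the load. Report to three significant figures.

The load sits in parallel with R_bot: R_bot‖R_L = (33.0 × 917) / (33.0 + 917) = 31.85 kΩ.
V_out = 19.5 × 31.85 / (82.0 + 31.85) = 19.5 × 31.85/113.9 = 5.46 V.

V_out ≈ 5.46 V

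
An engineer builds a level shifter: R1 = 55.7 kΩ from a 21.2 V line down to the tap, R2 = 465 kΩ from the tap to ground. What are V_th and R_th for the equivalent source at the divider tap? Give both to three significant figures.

V_th = 18.9 V, R_th = 49.7 kΩ

V_th is the open-circuit tap voltage: 21.2 × 465/(55.7 + 465) = 18.9 V.
With the supply zeroed, R1 and R2 appear in parallel from the tap: R_th = R1‖R2 = (55.7 × 465)/520.7 = 49.7 kΩ.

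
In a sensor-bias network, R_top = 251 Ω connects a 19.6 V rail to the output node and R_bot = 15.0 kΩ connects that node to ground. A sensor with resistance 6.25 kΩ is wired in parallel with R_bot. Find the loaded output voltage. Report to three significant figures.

The load sits in parallel with R_bot: R_bot‖R_L = (15000 × 6250) / (15000 + 6250) = 4412 Ω.
V_out = 19.6 × 4412 / (251 + 4412) = 19.6 × 4412/4663 = 18.5 V.

V_out ≈ 18.5 V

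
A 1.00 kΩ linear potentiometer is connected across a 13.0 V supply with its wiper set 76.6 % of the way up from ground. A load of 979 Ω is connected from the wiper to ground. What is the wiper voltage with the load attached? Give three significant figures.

V ≈ 8.42 V

The wiper splits the pot into (1−α)R = 234.0 Ω above and αR = 766.0 Ω below.
Lower section ‖ load = 429.8 Ω.
V_wiper = 13.0 × 429.8/(234.0 + 429.8) = 8.42 V.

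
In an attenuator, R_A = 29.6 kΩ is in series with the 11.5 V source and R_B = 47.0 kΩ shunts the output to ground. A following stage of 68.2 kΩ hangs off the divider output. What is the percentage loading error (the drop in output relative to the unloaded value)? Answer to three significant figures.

Unloaded V = 11.5 × 47.0/76.60 = 7.056 V.
Loaded: R_B‖R_L = 27.82 kΩ, giving V = 11.5 × 27.82/57.42 = 5.572 V.
Drop = (7.056 − 5.572) / 7.056 = 21.0 %.

21.0 %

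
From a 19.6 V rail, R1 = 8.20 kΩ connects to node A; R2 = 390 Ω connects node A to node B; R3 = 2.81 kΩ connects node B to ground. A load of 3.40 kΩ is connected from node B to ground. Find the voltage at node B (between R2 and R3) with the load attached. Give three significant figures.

V ≈ 2.98 V

At node B, R3 is in parallel with the load: R3‖R_L = 1538 Ω.
Below node A the resistance is R2 + (R3‖R_L) = 1928 Ω, so V_A = 19.6 × 1928/10130 = 3.732 V.
Then V_B = V_A × (R3‖R_L)/(R2 + R3‖R_L) = 3.732 × 1538/1928 = 2.98 V.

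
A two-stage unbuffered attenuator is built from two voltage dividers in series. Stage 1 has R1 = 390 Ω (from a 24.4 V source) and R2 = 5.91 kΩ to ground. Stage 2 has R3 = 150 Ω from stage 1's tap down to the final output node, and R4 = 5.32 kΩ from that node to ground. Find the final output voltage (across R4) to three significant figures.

Stage 2 presents R3+R4 = 5470 Ω as a load on stage 1's tap.
Stage 1's lower leg becomes R2‖(R3+R4) = 2841 Ω, so V_mid = 24.4 × 2841/3231 = 21.45 V.
Stage 2 is itself unloaded: V_out = V_mid × R4/(R3+R4) = 21.45 × 5320/5470 = 20.9 V.

V_out ≈ 20.9 V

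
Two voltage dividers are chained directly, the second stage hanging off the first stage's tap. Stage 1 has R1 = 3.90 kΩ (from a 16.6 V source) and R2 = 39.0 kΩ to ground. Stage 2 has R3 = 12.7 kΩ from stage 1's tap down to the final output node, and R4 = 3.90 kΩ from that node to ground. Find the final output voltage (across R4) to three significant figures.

Stage 2 presents R3+R4 = 16.60 kΩ as a load on stage 1's tap.
Stage 1's lower leg becomes R2‖(R3+R4) = 11.64 kΩ, so V_mid = 16.6 × 11.64/15.54 = 12.44 V.
Stage 2 is itself unloaded: V_out = V_mid × R4/(R3+R4) = 12.44 × 3.90/16.60 = 2.92 V.

V_out ≈ 2.92 V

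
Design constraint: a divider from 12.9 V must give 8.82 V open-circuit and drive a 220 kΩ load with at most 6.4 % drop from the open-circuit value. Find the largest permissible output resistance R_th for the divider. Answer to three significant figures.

Loading drop = R_th/(R_th + R_L) ≤ 0.0640, so R_th ≤ R_L · ε/(1−ε) = 220 kΩ × 0.0640/0.9360 = 15.0 kΩ.

R_th ≤ 15.0 kΩ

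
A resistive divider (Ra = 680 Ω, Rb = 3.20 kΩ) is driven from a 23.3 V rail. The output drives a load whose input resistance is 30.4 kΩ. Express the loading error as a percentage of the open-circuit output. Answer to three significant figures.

1.81 %

The divider's output (Thévenin) resistance is Ra‖Rb = 560.8 Ω.
Fractional drop under load = R_th/(R_th + R_L) = 560.8 / (560.8 + 30400) = 0.01811.
So the output falls by 1.81 %.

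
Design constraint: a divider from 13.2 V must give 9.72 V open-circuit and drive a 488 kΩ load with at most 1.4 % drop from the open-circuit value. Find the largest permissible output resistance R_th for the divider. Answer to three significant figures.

Loading drop = R_th/(R_th + R_L) ≤ 0.0140, so R_th ≤ R_L · ε/(1−ε) = 488 kΩ × 0.0140/0.9860 = 6.93 kΩ.

R_th ≤ 6.93 kΩ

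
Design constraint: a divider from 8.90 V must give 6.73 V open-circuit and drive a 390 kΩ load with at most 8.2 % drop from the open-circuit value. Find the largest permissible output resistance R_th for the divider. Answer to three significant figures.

Loading drop = R_th/(R_th + R_L) ≤ 0.0820, so R_th ≤ R_L · ε/(1−ε) = 390 kΩ × 0.0820/0.9180 = 34.8 kΩ.
(Any R1, R2 with R2/(R1+R2) = 0.756 and R1‖R2 ≤ 34.8 kΩ will meet the spec.)

R_th ≤ 34.8 kΩ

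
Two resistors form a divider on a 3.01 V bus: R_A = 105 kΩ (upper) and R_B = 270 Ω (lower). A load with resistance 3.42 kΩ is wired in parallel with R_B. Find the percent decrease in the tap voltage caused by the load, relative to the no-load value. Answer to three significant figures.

7.30 %

The divider's output (Thévenin) resistance is R_A‖R_B = 269.3 Ω.
Fractional drop under load = R_th/(R_th + R_L) = 269.3 / (269.3 + 3420) = 0.07300.
So the output falls by 7.30 %.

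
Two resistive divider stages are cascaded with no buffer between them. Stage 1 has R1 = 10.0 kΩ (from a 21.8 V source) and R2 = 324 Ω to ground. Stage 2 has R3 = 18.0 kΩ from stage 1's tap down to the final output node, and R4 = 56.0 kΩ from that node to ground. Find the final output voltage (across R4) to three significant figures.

Stage 2 presents R3+R4 = 74000 Ω as a load on stage 1's tap.
Stage 1's lower leg becomes R2‖(R3+R4) = 322.6 Ω, so V_mid = 21.8 × 322.6/10320 = 0.6813 V.
Stage 2 is itself unloaded: V_out = V_mid × R4/(R3+R4) = 0.6813 × 56000/74000 = 0.516 V.

V_out ≈ 0.516 V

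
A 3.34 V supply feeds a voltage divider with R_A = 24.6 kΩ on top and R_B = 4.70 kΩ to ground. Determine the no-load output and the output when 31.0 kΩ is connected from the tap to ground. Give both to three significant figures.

Open-circuit: V = 3.34 × 4.70/(24.6 + 4.70) = 0.536 V.
With the load, R_B becomes R_B‖R_L = 4.081 kΩ, so V = 3.34 × 4.081/28.68 = 0.475 V.

Unloaded: 0.536 V; loaded: 0.475 V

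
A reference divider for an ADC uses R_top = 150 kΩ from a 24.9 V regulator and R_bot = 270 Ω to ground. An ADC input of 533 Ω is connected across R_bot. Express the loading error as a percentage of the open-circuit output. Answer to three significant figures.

The divider's output (Thévenin) resistance is R_top‖R_bot = 269.5 Ω.
Fractional drop under load = R_th/(R_th + R_L) = 269.5 / (269.5 + 533) = 0.3358.
So the output falls by 33.6 %.

33.6 %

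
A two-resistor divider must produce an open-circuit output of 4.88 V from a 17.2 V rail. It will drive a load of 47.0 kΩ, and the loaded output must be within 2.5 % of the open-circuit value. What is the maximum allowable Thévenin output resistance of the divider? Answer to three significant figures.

Loading drop = R_th/(R_th + R_L) ≤ 0.0250, so R_th ≤ R_L · ε/(1−ε) = 47.0 kΩ × 0.0250/0.9750 = 1.21 kΩ.
(Any R1, R2 with R2/(R1+R2) = 0.284 and R1‖R2 ≤ 1.21 kΩ will meet the spec.)

R_th ≤ 1.21 kΩ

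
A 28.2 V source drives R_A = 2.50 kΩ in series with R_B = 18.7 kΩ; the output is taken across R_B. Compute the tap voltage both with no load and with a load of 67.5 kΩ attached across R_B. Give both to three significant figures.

Unloaded: 24.9 V; loaded: 24.1 V

Open-circuit: V = 28.2 × 18.7/(2.50 + 18.7) = 24.9 V.
With the load, R_B becomes R_B‖R_L = 14.64 kΩ, so V = 28.2 × 14.64/17.14 = 24.1 V.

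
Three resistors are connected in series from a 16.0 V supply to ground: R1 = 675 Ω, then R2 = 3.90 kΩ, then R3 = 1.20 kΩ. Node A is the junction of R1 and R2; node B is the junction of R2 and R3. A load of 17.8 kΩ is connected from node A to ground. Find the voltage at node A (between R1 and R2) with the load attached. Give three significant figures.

V ≈ 13.7 V

Below node A the series string R2+R3 = 5100 Ω sits in parallel with the 17800 Ω load: 3964 Ω.
V_A = 16.0 × 3964/(675 + 3964) = 13.7 V.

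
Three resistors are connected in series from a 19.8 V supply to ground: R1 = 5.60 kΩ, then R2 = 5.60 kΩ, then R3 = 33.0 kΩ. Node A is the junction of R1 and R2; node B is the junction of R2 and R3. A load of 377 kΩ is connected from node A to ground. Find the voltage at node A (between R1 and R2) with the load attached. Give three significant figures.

V ≈ 17.1 V

Below node A the series string R2+R3 = 38.60 kΩ sits in parallel with the 377 kΩ load: 35.01 kΩ.
V_A = 19.8 × 35.01/(5.60 + 35.01) = 17.1 V.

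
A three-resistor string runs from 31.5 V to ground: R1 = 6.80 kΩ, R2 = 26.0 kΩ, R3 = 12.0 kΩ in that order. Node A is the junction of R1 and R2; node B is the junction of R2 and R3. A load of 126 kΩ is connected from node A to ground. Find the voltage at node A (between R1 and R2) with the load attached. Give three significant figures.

Below node A the series string R2+R3 = 38.00 kΩ sits in parallel with the 126 kΩ load: 29.20 kΩ.
V_A = 31.5 × 29.20/(6.80 + 29.20) = 25.5 V.

V ≈ 25.5 V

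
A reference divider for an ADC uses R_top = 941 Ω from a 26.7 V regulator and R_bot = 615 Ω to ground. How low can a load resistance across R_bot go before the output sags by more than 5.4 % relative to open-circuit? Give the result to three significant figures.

R_L(min) ≈ 6.52 kΩ

Output resistance R_th = R_top‖R_bot = (941 × 615)/1556 = 371.9 Ω.
The fractional drop is R_th/(R_th + R_L); requiring this ≤ 0.0540 gives R_L ≥ R_th(1/0.0540 − 1) = 371.9 × 17.52 = 6.52 kΩ.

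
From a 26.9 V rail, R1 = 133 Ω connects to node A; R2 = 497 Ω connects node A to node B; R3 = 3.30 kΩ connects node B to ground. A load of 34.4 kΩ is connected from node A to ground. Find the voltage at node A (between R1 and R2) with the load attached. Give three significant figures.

Below node A the series string R2+R3 = 3797 Ω sits in parallel with the 34400 Ω load: 3420 Ω.
V_A = 26.9 × 3420/(133 + 3420) = 25.9 V.

V ≈ 25.9 V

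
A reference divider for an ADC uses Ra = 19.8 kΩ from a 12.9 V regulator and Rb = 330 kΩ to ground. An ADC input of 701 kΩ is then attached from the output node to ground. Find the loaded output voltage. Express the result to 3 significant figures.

The load sits in parallel with Rb: Rb‖R_L = (330 × 701) / (330 + 701) = 224.4 kΩ.
V_out = 12.9 × 224.4 / (19.8 + 224.4) = 12.9 × 224.4/244.2 = 11.9 V.

V_out ≈ 11.9 V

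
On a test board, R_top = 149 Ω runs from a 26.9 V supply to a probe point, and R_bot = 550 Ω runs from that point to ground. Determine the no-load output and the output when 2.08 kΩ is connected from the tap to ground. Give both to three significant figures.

Open-circuit: V = 26.9 × 550/(149 + 550) = 21.2 V.
With the load, R_bot becomes R_bot‖R_L = 435.0 Ω, so V = 26.9 × 435.0/584.0 = 20.0 V.

Unloaded: 21.2 V; loaded: 20.0 V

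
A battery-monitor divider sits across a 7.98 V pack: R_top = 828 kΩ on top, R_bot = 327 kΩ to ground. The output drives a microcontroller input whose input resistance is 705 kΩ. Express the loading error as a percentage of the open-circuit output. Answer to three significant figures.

The divider's output (Thévenin) resistance is R_top‖R_bot = 234.4 kΩ.
Fractional drop under load = R_th/(R_th + R_L) = 234.4 / (234.4 + 705) = 0.2495.
So the output falls by 25.0 %.

25.0 %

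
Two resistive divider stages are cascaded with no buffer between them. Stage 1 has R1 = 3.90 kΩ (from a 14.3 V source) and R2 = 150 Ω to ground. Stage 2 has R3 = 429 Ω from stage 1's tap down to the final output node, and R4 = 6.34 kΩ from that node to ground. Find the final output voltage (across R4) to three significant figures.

V_out ≈ 0.486 V

Stage 2 presents R3+R4 = 6769 Ω as a load on stage 1's tap.
Stage 1's lower leg becomes R2‖(R3+R4) = 146.7 Ω, so V_mid = 14.3 × 146.7/4047 = 0.5186 V.
Stage 2 is itself unloaded: V_out = V_mid × R4/(R3+R4) = 0.5186 × 6340/6769 = 0.486 V.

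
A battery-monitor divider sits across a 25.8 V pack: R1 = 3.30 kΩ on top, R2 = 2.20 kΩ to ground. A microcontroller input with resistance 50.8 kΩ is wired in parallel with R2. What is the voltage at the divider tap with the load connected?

V_out ≈ 10.1 V

The load sits in parallel with R2: R2‖R_L = (2.20 × 50.8) / (2.20 + 50.8) = 2.109 kΩ.
V_out = 25.8 × 2.109 / (3.30 + 2.109) = 25.8 × 2.109/5.409 = 10.1 V.
(Unloaded it would have been 10.3 V.)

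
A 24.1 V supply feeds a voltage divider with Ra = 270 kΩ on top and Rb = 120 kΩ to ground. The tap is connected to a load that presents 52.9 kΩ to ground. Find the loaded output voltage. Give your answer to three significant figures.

The load sits in parallel with Rb: Rb‖R_L = (120 × 52.9) / (120 + 52.9) = 36.71 kΩ.
V_out = 24.1 × 36.71 / (270 + 36.71) = 24.1 × 36.71/306.7 = 2.88 V.

V_out ≈ 2.88 V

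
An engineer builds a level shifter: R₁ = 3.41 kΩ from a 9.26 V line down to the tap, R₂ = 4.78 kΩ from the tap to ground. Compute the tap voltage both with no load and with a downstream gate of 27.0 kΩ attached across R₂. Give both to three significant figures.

Unloaded: 5.40 V; loaded: 5.03 V

Open-circuit: V = 9.26 × 4.78/(3.41 + 4.78) = 5.40 V.
With the load, R₂ becomes R₂‖R_L = 4.061 kΩ, so V = 9.26 × 4.061/7.471 = 5.03 V.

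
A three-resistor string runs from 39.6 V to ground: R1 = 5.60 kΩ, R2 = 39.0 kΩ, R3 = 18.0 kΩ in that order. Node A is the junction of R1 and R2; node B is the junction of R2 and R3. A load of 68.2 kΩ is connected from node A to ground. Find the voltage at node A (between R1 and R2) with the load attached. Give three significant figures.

V ≈ 33.5 V

Below node A the series string R2+R3 = 57.00 kΩ sits in parallel with the 68.2 kΩ load: 31.05 kΩ.
V_A = 39.6 × 31.05/(5.60 + 31.05) = 33.5 V.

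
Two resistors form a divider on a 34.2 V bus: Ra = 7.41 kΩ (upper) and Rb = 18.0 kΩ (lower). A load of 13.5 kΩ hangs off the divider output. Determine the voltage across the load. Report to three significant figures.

V_out ≈ 17.4 V

The load sits in parallel with Rb: Rb‖R_L = (18.0 × 13.5) / (18.0 + 13.5) = 7.714 kΩ.
V_out = 34.2 × 7.714 / (7.41 + 7.714) = 34.2 × 7.714/15.12 = 17.4 V.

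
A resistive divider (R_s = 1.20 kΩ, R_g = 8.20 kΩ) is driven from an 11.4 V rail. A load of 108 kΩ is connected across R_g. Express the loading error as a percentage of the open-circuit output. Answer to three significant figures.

The divider's output (Thévenin) resistance is R_s‖R_g = 1.047 kΩ.
Fractional drop under load = R_th/(R_th + R_L) = 1.047 / (1.047 + 108) = 0.009600.
So the output falls by 0.960 %.

0.960 %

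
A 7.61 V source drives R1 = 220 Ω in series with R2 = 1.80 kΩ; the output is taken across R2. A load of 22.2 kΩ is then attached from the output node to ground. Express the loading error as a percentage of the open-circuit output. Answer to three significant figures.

0.875 %

The divider's output (Thévenin) resistance is R1‖R2 = 196.0 Ω.
Fractional drop under load = R_th/(R_th + R_L) = 196.0 / (196.0 + 22200) = 0.008753.
So the output falls by 0.875 %.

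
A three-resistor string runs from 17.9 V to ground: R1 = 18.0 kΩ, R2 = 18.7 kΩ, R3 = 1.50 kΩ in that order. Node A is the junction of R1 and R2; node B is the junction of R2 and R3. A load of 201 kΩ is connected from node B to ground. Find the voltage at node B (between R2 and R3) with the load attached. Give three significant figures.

V ≈ 0.698 V

At node B, R3 is in parallel with the load: R3‖R_L = 1.489 kΩ.
Below node A the resistance is R2 + (R3‖R_L) = 20.19 kΩ, so V_A = 17.9 × 20.19/38.19 = 9.463 V.
Then V_B = V_A × (R3‖R_L)/(R2 + R3‖R_L) = 9.463 × 1.489/20.19 = 0.698 V.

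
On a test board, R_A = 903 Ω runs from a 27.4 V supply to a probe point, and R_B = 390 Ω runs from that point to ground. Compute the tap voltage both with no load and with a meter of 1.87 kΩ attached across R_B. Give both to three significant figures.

Unloaded: 8.26 V; loaded: 7.21 V

Open-circuit: V = 27.4 × 390/(903 + 390) = 8.26 V.
With the load, R_B becomes R_B‖R_L = 322.7 Ω, so V = 27.4 × 322.7/1226 = 7.21 V.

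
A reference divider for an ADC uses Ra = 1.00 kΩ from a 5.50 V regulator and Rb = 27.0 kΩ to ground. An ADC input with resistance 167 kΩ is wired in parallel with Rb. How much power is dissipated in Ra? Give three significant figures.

P ≈ 0.0515 mW

Total resistance from the source is Ra + (Rb‖R_L) = 24.24 kΩ, so I = 5.50/24.24 kΩ = 0.2269 mA.
P = I²·Ra = (0.2269 mA)² × 1.00 kΩ = 0.0515 mW.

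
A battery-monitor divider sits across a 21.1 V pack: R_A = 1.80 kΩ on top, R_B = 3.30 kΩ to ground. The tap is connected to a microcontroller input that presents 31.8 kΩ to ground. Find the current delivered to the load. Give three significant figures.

I_L ≈ 0.414 mA

R_B‖R_L = 2.990 kΩ; V_out = 21.1 × 2.990/4.790 = 13.17 V.
I_L = V_out / R_L = 13.17 / 31.8 kΩ = 0.414 mA.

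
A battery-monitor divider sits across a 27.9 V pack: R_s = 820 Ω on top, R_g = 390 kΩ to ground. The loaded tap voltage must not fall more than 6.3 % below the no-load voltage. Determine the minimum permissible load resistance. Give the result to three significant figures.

R_L(min) ≈ 12.2 kΩ

Output resistance R_th = R_s‖R_g = (820 × 390000)/390800 = 818.3 Ω.
The fractional drop is R_th/(R_th + R_L); requiring this ≤ 0.0630 gives R_L ≥ R_th(1/0.0630 − 1) = 818.3 × 14.87 = 12.2 kΩ.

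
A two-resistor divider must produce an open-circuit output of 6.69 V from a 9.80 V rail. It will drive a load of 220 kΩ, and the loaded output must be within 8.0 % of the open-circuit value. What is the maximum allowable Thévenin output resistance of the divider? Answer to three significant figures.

Loading drop = R_th/(R_th + R_L) ≤ 0.0800, so R_th ≤ R_L · ε/(1−ε) = 220 kΩ × 0.0800/0.9200 = 19.1 kΩ.

R_th ≤ 19.1 kΩ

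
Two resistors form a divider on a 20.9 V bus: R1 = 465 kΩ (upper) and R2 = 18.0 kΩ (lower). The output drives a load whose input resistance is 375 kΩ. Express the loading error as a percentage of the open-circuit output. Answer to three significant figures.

4.42 %

The divider's output (Thévenin) resistance is R1‖R2 = 17.33 kΩ.
Fractional drop under load = R_th/(R_th + R_L) = 17.33 / (17.33 + 375) = 0.04417.
So the output falls by 4.42 %.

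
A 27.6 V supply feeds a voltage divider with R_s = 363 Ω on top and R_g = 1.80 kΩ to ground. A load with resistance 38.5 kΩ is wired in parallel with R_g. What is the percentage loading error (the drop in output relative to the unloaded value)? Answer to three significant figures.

0.779 %

The divider's output (Thévenin) resistance is R_s‖R_g = 302.1 Ω.
Fractional drop under load = R_th/(R_th + R_L) = 302.1 / (302.1 + 38500) = 0.007785.
So the output falls by 0.779 %.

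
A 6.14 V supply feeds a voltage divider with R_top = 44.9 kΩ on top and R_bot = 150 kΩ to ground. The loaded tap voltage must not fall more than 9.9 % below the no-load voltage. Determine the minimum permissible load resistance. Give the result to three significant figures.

R_L(min) ≈ 314 kΩ

Output resistance R_th = R_top‖R_bot = (44.9 × 150)/194.9 = 34.56 kΩ.
The fractional drop is R_th/(R_th + R_L); requiring this ≤ 0.0990 gives R_L ≥ R_th(1/0.0990 − 1) = 34.56 × 9.101 = 314 kΩ.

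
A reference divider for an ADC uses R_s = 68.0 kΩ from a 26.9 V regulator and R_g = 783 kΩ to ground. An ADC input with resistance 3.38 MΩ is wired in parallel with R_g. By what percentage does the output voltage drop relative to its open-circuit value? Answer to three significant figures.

1.82 %

The divider's output (Thévenin) resistance is R_s‖R_g = 62.57 kΩ.
Fractional drop under load = R_th/(R_th + R_L) = 62.57 / (62.57 + 3380) = 0.01817.
So the output falls by 1.82 %.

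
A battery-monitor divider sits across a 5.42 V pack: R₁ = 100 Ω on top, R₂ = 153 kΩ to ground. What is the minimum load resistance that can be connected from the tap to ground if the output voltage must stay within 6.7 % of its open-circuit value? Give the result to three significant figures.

Output resistance R_th = R₁‖R₂ = (100 × 153000)/153100 = 99.93 Ω.
The fractional drop is R_th/(R_th + R_L); requiring this ≤ 0.0670 gives R_L ≥ R_th(1/0.0670 − 1) = 99.93 × 13.93 = 1.39 kΩ.

R_L(min) ≈ 1.39 kΩ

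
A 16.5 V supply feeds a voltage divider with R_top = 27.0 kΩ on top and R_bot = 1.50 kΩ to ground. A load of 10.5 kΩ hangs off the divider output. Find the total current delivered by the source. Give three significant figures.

R_bot‖R_L = 1.312 kΩ, so the source sees R_top + R_bot‖R_L = 28.31 kΩ.
I = 16.5 V / 28.31 kΩ = 0.583 mA.

I ≈ 0.583 mA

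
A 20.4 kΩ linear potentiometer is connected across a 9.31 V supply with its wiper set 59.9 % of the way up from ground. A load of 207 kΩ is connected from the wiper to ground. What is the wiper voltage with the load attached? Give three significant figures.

V ≈ 5.45 V

The wiper splits the pot into (1−α)R = 8.180 kΩ above and αR = 12.22 kΩ below.
Lower section ‖ load = 11.54 kΩ.
V_wiper = 9.31 × 11.54/(8.180 + 11.54) = 5.45 V.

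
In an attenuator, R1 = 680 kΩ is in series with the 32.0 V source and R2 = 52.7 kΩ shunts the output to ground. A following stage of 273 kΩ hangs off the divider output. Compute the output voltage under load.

V_out ≈ 1.95 V

The load sits in parallel with R2: R2‖R_L = (52.7 × 273) / (52.7 + 273) = 44.17 kΩ.
V_out = 32.0 × 44.17 / (680 + 44.17) = 32.0 × 44.17/724.2 = 1.95 V.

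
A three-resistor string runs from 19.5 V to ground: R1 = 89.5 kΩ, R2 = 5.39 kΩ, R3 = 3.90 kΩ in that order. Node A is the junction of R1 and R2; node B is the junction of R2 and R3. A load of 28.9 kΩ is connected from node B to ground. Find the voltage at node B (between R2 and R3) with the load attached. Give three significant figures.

At node B, R3 is in parallel with the load: R3‖R_L = 3.436 kΩ.
Below node A the resistance is R2 + (R3‖R_L) = 8.826 kΩ, so V_A = 19.5 × 8.826/98.33 = 1.750 V.
Then V_B = V_A × (R3‖R_L)/(R2 + R3‖R_L) = 1.750 × 3.436/8.826 = 0.681 V.

V ≈ 0.681 V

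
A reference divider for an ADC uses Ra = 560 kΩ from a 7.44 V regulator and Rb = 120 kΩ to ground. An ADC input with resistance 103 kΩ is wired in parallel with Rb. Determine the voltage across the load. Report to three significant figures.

The load sits in parallel with Rb: Rb‖R_L = (120 × 103) / (120 + 103) = 55.43 kΩ.
V_out = 7.44 × 55.43 / (560 + 55.43) = 7.44 × 55.43/615.4 = 0.670 V.
(Unloaded it would have been 1.31 V.)

V_out ≈ 0.670 V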